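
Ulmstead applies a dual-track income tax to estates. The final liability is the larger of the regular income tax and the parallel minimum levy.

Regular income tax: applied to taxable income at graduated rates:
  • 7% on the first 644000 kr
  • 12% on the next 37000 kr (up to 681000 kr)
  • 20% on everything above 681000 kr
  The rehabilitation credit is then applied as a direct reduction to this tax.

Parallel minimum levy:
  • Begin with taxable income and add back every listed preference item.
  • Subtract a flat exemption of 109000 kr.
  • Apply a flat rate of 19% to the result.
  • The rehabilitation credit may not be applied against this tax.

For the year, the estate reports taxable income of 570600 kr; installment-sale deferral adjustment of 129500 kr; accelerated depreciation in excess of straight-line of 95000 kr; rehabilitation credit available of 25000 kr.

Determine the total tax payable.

130359 kr

Regular income tax:
  570600 kr × 7% = 39942 kr
  Less rehabilitation credit 25000 kr → 14942 kr

Parallel minimum levy:
  Adjusted income: 570600 kr + 129500 kr + 95000 kr = 795100 kr
  Less exemption 109000 kr → base 686100 kr
  686100 kr × 19% = 130359 kr

130359 kr > 14942 kr, so the parallel minimum levy is the binding amount.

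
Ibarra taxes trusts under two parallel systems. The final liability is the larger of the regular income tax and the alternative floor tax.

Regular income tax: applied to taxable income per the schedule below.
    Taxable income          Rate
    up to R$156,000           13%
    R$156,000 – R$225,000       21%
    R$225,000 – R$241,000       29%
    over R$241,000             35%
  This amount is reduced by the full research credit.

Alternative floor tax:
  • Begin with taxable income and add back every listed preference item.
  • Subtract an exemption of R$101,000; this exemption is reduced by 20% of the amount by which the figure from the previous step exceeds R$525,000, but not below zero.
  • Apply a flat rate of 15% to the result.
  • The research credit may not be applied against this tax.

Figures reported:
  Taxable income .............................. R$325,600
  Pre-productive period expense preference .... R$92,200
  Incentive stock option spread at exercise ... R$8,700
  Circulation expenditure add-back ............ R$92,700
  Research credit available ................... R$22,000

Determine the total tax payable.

R$62,730

Alternative floor tax:
  Adjusted income: R$325,600 + R$92,200 + R$8,700 + R$92,700 = R$519,200
  Exemption: R$519,200 ≤ R$525,000, so full R$101,000 applies
  Base: R$519,200 − R$101,000 = R$418,200
  R$418,200 × 15% = R$62,730

Regular income tax:
  R$156,000 × 13% = R$20,280
  R$69,000 × 21% = R$14,490
  R$16,000 × 29% = R$4,640
  R$84,600 × 35% = R$29,610
  → R$69,020
  Less research credit R$22,000 → R$47,020

R$62,730 > R$47,020, so the alternative floor tax is the binding amount.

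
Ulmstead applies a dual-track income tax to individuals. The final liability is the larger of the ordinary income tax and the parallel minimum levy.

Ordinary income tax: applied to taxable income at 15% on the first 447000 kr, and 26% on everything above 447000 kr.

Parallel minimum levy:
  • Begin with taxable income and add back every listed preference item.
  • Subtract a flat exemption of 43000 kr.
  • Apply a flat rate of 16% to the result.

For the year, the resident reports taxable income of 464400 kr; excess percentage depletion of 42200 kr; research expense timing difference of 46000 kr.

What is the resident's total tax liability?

Parallel minimum levy:
  Adjusted income: 464400 kr + 42200 kr + 46000 kr = 552600 kr
  Less exemption 43000 kr → base 509600 kr
  509600 kr × 16% = 81536 kr

Ordinary income tax:
  447000 kr × 15% = 67050 kr
  17400 kr × 26% = 4524 kr
  → 71574 kr

81536 kr > 71574 kr, so the parallel minimum levy is the binding amount.

81536 kr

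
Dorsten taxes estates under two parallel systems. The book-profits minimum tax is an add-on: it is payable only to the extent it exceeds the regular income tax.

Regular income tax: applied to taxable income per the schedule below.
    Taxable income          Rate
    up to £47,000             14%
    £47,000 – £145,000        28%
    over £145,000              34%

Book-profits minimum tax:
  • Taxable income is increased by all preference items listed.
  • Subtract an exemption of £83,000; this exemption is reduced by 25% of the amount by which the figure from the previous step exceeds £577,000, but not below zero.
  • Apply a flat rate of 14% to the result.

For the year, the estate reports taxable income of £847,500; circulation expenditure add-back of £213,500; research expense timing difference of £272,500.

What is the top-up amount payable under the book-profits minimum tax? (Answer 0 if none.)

£0

Book-profits minimum tax:
  Adjusted income: £847,500 + £213,500 + £272,500 = £1,333,500
  Exemption: 25% × (£1,333,500 − £577,000) = £189,125 ≥ £83,000, so the exemption is fully phased out
  Base: £1,333,500 − £0 = £1,333,500
  £1,333,500 × 14% = £186,690

Regular income tax:
  £47,000 × 14% = £6,580
  £98,000 × 28% = £27,440
  £702,500 × 34% = £238,850
  → £272,870

£186,690 ≤ £272,870, so no add-on is due.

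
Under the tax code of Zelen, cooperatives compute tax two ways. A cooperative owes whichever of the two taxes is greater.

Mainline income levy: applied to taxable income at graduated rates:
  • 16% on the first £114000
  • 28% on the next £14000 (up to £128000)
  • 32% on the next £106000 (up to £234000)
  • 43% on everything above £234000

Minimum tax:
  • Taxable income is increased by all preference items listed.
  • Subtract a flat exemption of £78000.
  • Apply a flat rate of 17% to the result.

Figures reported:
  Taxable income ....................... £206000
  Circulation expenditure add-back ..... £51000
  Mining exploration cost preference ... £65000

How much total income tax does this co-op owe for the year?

Minimum tax:
  Adjusted income: £206000 + £51000 + £65000 = £322000
  Less exemption £78000 → base £244000
  £244000 × 17% = £41480

Mainline income levy:
  £114000 × 16% = £18240
  £14000 × 28% = £3920
  £78000 × 32% = £24960
  → £47120

£47120 > £41480, so the mainline income levy governs.

£47120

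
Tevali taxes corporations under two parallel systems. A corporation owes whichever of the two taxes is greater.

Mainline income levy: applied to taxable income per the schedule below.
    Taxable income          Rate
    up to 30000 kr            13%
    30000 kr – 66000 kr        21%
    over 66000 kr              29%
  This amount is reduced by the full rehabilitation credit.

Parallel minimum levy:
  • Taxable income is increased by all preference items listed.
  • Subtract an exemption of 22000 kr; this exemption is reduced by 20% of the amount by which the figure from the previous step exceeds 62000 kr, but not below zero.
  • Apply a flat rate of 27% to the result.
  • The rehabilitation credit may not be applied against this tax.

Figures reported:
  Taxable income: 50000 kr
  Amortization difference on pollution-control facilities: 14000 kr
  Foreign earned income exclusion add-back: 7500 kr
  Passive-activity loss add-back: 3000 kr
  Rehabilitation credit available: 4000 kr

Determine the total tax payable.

Parallel minimum levy:
  Adjusted income: 50000 kr + 14000 kr + 7500 kr + 3000 kr = 74500 kr
  Exemption: 22000 kr − 20% × (74500 kr − 62000 kr) = 22000 kr − 2500 kr = 19500 kr
  Base: 74500 kr − 19500 kr = 55000 kr
  55000 kr × 27% = 14850 kr

Mainline income levy:
  30000 kr × 13% = 3900 kr
  20000 kr × 21% = 4200 kr
  → 8100 kr
  Less rehabilitation credit 4000 kr → 4100 kr

14850 kr > 4100 kr, so the parallel minimum levy is the binding amount.

14850 kr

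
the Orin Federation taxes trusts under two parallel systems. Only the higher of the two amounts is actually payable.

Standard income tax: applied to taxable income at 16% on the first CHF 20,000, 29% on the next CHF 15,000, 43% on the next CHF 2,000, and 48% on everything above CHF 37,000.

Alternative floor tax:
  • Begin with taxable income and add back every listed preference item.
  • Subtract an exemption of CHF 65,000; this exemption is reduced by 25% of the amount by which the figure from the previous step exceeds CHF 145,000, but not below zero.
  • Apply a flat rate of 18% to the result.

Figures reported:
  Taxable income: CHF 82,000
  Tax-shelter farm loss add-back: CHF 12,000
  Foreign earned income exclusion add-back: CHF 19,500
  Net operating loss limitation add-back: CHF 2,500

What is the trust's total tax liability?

CHF 30,010

Alternative floor tax:
  Adjusted income: CHF 82,000 + CHF 12,000 + CHF 19,500 + CHF 2,500 = CHF 116,000
  Exemption: CHF 116,000 ≤ CHF 145,000, so full CHF 65,000 applies
  Base: CHF 116,000 − CHF 65,000 = CHF 51,000
  CHF 51,000 × 18% = CHF 9,180

Standard income tax:
  CHF 20,000 × 16% = CHF 3,200
  CHF 15,000 × 29% = CHF 4,350
  CHF 2,000 × 43% = CHF 860
  CHF 45,000 × 48% = CHF 21,600
  → CHF 30,010

CHF 30,010 > CHF 9,180, so the standard income tax governs.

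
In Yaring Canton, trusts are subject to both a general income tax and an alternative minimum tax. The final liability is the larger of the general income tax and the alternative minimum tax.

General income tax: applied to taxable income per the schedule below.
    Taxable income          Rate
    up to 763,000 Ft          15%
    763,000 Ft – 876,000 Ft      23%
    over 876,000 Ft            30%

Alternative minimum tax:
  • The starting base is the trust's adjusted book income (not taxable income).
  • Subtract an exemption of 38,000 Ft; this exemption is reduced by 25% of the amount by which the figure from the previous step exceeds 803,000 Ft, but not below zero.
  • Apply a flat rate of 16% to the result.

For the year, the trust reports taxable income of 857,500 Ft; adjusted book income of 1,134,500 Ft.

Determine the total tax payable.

General income tax:
  763,000 Ft × 15% = 114,450 Ft
  94,500 Ft × 23% = 21,735 Ft
  → 136,185 Ft

Alternative minimum tax:
  Base (adjusted book income): 1,134,500 Ft
  Exemption: 25% × (1,134,500 Ft − 803,000 Ft) = 82,875 Ft ≥ 38,000 Ft, so the exemption is fully phased out
  Base: 1,134,500 Ft − 0 Ft = 1,134,500 Ft
  1,134,500 Ft × 16% = 181,520 Ft

181,520 Ft > 136,185 Ft, so the alternative minimum tax is the binding amount.

181,520 Ft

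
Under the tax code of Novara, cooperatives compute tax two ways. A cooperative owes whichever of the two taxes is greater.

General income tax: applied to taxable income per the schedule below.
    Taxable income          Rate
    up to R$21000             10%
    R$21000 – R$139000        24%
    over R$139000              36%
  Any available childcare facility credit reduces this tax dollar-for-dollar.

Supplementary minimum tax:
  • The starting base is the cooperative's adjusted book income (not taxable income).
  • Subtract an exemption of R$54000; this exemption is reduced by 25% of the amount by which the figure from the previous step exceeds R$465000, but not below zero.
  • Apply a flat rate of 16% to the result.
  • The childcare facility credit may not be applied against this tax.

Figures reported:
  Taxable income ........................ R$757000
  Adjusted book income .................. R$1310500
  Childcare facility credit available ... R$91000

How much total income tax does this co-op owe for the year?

R$209680

General income tax:
  R$21000 × 10% = R$2100
  R$118000 × 24% = R$28320
  R$618000 × 36% = R$222480
  → R$252900
  Less childcare facility credit R$91000 → R$161900

Supplementary minimum tax:
  Base (adjusted book income): R$1310500
  Exemption: 25% × (R$1310500 − R$465000) = R$211375 ≥ R$54000, so the exemption is fully phased out
  Base: R$1310500 − R$0 = R$1310500
  R$1310500 × 16% = R$209680

R$209680 > R$161900, so the supplementary minimum tax is the binding amount.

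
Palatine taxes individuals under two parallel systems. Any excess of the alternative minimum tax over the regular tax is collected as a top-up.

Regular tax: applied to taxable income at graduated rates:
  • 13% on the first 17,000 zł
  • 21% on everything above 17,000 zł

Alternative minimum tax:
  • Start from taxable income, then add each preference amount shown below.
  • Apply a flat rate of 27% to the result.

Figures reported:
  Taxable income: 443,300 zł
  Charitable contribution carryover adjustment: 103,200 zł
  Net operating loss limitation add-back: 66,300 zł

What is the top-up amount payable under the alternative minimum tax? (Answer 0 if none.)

73,723 zł

Alternative minimum tax:
  Adjusted income: 443,300 zł + 103,200 zł + 66,300 zł = 612,800 zł
  612,800 zł × 27% = 165,456 zł

Regular tax:
  17,000 zł × 13% = 2,210 zł
  426,300 zł × 21% = 89,523 zł
  → 91,733 zł

Excess of alternative minimum tax over regular tax: 165,456 zł − 91,733 zł = 73,723 zł.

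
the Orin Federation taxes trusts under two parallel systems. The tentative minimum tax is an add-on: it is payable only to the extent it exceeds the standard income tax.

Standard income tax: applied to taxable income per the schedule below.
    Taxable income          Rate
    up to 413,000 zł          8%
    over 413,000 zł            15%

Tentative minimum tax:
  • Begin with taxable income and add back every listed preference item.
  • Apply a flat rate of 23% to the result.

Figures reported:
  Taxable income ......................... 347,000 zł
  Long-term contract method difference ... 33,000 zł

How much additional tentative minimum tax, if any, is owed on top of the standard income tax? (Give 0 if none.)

Standard income tax:
  347,000 zł × 8% = 27,760 zł

Tentative minimum tax:
  Adjusted income: 347,000 zł + 33,000 zł = 380,000 zł
  380,000 zł × 23% = 87,400 zł

Excess of tentative minimum tax over standard income tax: 87,400 zł − 27,760 zł = 59,640 zł.

59,640 zł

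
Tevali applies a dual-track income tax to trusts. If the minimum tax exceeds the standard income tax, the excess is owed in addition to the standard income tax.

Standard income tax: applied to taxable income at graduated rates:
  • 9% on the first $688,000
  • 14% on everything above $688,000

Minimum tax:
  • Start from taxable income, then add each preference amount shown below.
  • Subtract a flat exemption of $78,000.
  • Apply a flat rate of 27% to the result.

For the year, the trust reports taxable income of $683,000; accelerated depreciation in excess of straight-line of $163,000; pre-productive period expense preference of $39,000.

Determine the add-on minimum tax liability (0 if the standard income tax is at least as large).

$156,420

Standard income tax:
  $683,000 × 9% = $61,470

Minimum tax:
  Adjusted income: $683,000 + $163,000 + $39,000 = $885,000
  Less exemption $78,000 → base $807,000
  $807,000 × 27% = $217,890

Excess of minimum tax over standard income tax: $217,890 − $61,470 = $156,420.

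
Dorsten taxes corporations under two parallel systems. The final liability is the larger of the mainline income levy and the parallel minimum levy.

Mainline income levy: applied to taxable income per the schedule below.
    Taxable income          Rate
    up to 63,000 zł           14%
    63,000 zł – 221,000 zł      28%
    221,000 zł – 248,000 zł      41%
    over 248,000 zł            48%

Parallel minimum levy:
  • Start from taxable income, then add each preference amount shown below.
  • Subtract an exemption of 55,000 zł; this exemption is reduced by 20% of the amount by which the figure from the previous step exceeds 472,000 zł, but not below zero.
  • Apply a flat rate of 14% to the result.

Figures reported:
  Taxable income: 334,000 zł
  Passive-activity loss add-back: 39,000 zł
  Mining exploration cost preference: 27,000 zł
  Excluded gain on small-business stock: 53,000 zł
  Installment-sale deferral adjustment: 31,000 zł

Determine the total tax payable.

Mainline income levy:
  63,000 zł × 14% = 8,820 zł
  158,000 zł × 28% = 44,240 zł
  27,000 zł × 41% = 11,070 zł
  86,000 zł × 48% = 41,280 zł
  → 105,410 zł

Parallel minimum levy:
  Adjusted income: 334,000 zł + 39,000 zł + 27,000 zł + 53,000 zł + 31,000 zł = 484,000 zł
  Exemption: 55,000 zł − 20% × (484,000 zł − 472,000 zł) = 55,000 zł − 2,400 zł = 52,600 zł
  Base: 484,000 zł − 52,600 zł = 431,400 zł
  431,400 zł × 14% = 60,396 zł

105,410 zł > 60,396 zł, so the mainline income levy governs.

105,410 zł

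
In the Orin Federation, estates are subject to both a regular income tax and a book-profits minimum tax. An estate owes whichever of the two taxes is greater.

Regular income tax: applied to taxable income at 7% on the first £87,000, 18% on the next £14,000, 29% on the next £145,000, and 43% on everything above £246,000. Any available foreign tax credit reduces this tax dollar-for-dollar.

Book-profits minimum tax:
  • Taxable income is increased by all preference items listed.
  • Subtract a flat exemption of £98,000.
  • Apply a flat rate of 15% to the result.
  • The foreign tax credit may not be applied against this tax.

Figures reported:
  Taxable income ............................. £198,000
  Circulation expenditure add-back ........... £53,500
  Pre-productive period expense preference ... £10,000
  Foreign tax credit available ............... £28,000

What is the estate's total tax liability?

Book-profits minimum tax:
  Adjusted income: £198,000 + £53,500 + £10,000 = £261,500
  Less exemption £98,000 → base £163,500
  £163,500 × 15% = £24,525

Regular income tax:
  £87,000 × 7% = £6,090
  £14,000 × 18% = £2,520
  £97,000 × 29% = £28,130
  → £36,740
  Less foreign tax credit £28,000 → £8,740

£24,525 > £8,740, so the book-profits minimum tax is the binding amount.

£24,525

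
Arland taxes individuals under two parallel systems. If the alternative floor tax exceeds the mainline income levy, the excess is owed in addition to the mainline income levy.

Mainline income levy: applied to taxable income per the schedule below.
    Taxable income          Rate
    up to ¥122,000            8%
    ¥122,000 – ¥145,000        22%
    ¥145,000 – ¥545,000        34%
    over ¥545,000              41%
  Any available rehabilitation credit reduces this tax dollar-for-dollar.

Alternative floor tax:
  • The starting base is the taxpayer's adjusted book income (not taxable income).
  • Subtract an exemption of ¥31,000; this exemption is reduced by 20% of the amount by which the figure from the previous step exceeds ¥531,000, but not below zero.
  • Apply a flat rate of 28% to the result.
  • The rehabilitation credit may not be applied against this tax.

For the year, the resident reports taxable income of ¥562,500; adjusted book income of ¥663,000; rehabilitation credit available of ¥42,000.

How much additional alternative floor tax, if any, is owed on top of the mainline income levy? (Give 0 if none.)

Alternative floor tax:
  Base (adjusted book income): ¥663,000
  Exemption: ¥31,000 − 20% × (¥663,000 − ¥531,000) = ¥31,000 − ¥26,400 = ¥4,600
  Base: ¥663,000 − ¥4,600 = ¥658,400
  ¥658,400 × 28% = ¥184,352

Mainline income levy:
  ¥122,000 × 8% = ¥9,760
  ¥23,000 × 22% = ¥5,060
  ¥400,000 × 34% = ¥136,000
  ¥17,500 × 41% = ¥7,175
  → ¥157,995
  Less rehabilitation credit ¥42,000 → ¥115,995

Excess of alternative floor tax over mainline income levy: ¥184,352 − ¥115,995 = ¥68,357.

¥68,357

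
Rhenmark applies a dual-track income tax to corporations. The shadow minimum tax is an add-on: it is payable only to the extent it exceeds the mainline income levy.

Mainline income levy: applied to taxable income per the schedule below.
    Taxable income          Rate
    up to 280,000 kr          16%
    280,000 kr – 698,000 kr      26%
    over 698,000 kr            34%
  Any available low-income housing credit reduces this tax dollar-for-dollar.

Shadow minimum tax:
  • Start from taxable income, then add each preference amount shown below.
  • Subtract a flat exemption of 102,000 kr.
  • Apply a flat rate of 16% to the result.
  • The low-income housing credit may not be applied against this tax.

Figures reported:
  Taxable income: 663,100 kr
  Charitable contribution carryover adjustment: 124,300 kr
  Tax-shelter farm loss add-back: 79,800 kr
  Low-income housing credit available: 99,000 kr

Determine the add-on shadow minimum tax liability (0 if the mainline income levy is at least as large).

Shadow minimum tax:
  Adjusted income: 663,100 kr + 124,300 kr + 79,800 kr = 867,200 kr
  Less exemption 102,000 kr → base 765,200 kr
  765,200 kr × 16% = 122,432 kr

Mainline income levy:
  280,000 kr × 16% = 44,800 kr
  383,100 kr × 26% = 99,606 kr
  → 144,406 kr
  Less low-income housing credit 99,000 kr → 45,406 kr

Excess of shadow minimum tax over mainline income levy: 122,432 kr − 45,406 kr = 77,026 kr.

77,026 kr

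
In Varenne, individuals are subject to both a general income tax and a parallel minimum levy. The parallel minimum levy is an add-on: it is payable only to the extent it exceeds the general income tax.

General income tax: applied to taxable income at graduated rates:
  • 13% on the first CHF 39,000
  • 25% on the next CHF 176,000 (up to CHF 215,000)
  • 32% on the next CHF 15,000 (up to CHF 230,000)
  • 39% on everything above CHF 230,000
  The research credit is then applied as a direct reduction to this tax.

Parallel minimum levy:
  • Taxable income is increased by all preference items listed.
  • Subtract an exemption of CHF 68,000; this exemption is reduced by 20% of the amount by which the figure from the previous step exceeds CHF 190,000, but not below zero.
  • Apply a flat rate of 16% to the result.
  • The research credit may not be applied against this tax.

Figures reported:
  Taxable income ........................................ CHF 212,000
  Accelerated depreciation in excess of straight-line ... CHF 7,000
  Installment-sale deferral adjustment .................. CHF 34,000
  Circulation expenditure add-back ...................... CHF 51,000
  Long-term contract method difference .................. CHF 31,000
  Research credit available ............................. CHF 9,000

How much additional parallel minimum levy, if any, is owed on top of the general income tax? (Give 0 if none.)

Parallel minimum levy:
  Adjusted income: CHF 212,000 + CHF 7,000 + CHF 34,000 + CHF 51,000 + CHF 31,000 = CHF 335,000
  Exemption: CHF 68,000 − 20% × (CHF 335,000 − CHF 190,000) = CHF 68,000 − CHF 29,000 = CHF 39,000
  Base: CHF 335,000 − CHF 39,000 = CHF 296,000
  CHF 296,000 × 16% = CHF 47,360

General income tax:
  CHF 39,000 × 13% = CHF 5,070
  CHF 173,000 × 25% = CHF 43,250
  → CHF 48,320
  Less research credit CHF 9,000 → CHF 39,320

Excess of parallel minimum levy over general income tax: CHF 47,360 − CHF 39,320 = CHF 8,040.

CHF 8,040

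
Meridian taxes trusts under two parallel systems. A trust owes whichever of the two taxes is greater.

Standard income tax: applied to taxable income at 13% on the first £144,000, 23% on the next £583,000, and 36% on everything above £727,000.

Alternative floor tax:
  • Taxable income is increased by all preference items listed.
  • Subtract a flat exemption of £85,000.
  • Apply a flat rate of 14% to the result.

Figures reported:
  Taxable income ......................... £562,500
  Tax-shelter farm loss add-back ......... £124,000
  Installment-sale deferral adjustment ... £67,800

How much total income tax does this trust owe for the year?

Alternative floor tax:
  Adjusted income: £562,500 + £124,000 + £67,800 = £754,300
  Less exemption £85,000 → base £669,300
  £669,300 × 14% = £93,702

Standard income tax:
  £144,000 × 13% = £18,720
  £418,500 × 23% = £96,255
  → £114,975

£114,975 > £93,702, so the standard income tax governs.

£114,975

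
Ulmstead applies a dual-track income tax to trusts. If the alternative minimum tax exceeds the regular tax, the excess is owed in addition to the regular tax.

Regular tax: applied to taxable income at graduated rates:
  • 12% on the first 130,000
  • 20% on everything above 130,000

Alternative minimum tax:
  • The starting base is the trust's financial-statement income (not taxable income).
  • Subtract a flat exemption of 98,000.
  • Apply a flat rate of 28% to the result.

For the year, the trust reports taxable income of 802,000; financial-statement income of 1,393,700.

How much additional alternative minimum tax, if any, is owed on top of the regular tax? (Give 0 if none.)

212,796

Alternative minimum tax:
  Base (financial-statement income): 1,393,700
  Less exemption 98,000 → base 1,295,700
  1,295,700 × 28% = 362,796

Regular tax:
  130,000 × 12% = 15,600
  672,000 × 20% = 134,400
  → 150,000

Excess of alternative minimum tax over regular tax: 362,796 − 150,000 = 212,796.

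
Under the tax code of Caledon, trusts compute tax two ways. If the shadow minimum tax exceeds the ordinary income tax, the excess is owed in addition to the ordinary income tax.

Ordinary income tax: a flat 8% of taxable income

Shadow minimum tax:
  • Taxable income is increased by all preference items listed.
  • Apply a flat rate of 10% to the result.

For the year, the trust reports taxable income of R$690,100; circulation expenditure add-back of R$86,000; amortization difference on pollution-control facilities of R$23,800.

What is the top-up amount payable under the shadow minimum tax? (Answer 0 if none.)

R$24,782

Shadow minimum tax:
  Adjusted income: R$690,100 + R$86,000 + R$23,800 = R$799,900
  R$799,900 × 10% = R$79,990

Ordinary income tax:
  R$690,100 × 8% = R$55,208

Excess of shadow minimum tax over ordinary income tax: R$79,990 − R$55,208 = R$24,782.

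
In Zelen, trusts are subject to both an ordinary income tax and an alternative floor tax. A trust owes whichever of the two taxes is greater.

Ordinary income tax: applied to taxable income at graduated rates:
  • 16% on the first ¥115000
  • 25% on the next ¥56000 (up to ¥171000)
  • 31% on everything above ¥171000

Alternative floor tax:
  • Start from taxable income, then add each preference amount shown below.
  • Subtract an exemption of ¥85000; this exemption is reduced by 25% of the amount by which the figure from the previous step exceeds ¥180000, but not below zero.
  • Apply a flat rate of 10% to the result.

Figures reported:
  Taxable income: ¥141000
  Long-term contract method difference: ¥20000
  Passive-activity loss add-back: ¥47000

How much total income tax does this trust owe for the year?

Ordinary income tax:
  ¥115000 × 16% = ¥18400
  ¥26000 × 25% = ¥6500
  → ¥24900

Alternative floor tax:
  Adjusted income: ¥141000 + ¥20000 + ¥47000 = ¥208000
  Exemption: ¥85000 − 25% × (¥208000 − ¥180000) = ¥85000 − ¥7000 = ¥78000
  Base: ¥208000 − ¥78000 = ¥130000
  ¥130000 × 10% = ¥13000

¥24900 > ¥13000, so the ordinary income tax governs.

¥24900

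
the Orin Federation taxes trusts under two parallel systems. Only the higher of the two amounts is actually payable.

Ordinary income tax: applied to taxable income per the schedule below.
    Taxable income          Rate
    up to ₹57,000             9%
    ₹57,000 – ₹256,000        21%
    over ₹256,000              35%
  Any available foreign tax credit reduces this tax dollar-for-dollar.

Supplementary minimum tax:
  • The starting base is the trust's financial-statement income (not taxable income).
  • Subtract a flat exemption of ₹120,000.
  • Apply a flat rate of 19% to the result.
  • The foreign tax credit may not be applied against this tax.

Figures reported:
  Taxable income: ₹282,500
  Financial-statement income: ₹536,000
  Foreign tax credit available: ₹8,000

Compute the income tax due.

₹79,040

Ordinary income tax:
  ₹57,000 × 9% = ₹5,130
  ₹199,000 × 21% = ₹41,790
  ₹26,500 × 35% = ₹9,275
  → ₹56,195
  Less foreign tax credit ₹8,000 → ₹48,195

Supplementary minimum tax:
  Base (financial-statement income): ₹536,000
  Less exemption ₹120,000 → base ₹416,000
  ₹416,000 × 19% = ₹79,040

₹79,040 > ₹48,195, so the supplementary minimum tax is the binding amount.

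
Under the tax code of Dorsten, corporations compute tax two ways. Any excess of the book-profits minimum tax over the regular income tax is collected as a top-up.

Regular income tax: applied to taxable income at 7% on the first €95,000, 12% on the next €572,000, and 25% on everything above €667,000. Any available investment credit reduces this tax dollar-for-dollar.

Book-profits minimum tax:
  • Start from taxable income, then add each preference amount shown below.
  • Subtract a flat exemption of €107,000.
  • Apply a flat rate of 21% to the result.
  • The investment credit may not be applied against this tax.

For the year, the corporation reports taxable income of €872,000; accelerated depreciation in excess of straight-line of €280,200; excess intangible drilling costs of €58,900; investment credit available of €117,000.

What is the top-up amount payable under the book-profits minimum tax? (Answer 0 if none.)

Book-profits minimum tax:
  Adjusted income: €872,000 + €280,200 + €58,900 = €1,211,100
  Less exemption €107,000 → base €1,104,100
  €1,104,100 × 21% = €231,861

Regular income tax:
  €95,000 × 7% = €6,650
  €572,000 × 12% = €68,640
  €205,000 × 25% = €51,250
  → €126,540
  Less investment credit €117,000 → €9,540

Excess of book-profits minimum tax over regular income tax: €231,861 − €9,540 = €222,321.

€222,321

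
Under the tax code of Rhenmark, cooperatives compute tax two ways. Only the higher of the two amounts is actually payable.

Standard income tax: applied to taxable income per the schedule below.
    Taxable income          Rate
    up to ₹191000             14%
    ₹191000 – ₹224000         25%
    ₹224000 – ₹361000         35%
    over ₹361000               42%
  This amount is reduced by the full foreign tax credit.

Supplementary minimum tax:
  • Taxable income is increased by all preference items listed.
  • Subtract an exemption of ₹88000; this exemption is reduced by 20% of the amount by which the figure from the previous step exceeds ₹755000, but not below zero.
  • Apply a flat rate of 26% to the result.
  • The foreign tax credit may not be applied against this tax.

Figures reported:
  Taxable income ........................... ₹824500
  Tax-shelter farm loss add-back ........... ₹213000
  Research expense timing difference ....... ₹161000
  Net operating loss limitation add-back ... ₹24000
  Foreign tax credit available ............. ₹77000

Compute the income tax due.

Standard income tax:
  ₹191000 × 14% = ₹26740
  ₹33000 × 25% = ₹8250
  ₹137000 × 35% = ₹47950
  ₹463500 × 42% = ₹194670
  → ₹277610
  Less foreign tax credit ₹77000 → ₹200610

Supplementary minimum tax:
  Adjusted income: ₹824500 + ₹213000 + ₹161000 + ₹24000 = ₹1222500
  Exemption: 20% × (₹1222500 − ₹755000) = ₹93500 ≥ ₹88000, so the exemption is fully phased out
  Base: ₹1222500 − ₹0 = ₹1222500
  ₹1222500 × 26% = ₹317850

₹317850 > ₹200610, so the supplementary minimum tax is the binding amount.

₹317850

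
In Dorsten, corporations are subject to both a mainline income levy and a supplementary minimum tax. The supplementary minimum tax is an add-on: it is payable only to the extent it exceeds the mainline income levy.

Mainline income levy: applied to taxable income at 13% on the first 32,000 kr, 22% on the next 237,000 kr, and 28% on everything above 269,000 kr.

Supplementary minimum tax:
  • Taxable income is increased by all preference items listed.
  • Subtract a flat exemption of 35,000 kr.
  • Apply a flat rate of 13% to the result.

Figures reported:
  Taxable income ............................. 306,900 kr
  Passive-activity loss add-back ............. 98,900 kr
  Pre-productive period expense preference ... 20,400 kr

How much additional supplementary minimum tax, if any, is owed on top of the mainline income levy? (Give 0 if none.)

0 kr

Mainline income levy:
  32,000 kr × 13% = 4,160 kr
  237,000 kr × 22% = 52,140 kr
  37,900 kr × 28% = 10,612 kr
  → 66,912 kr

Supplementary minimum tax:
  Adjusted income: 306,900 kr + 98,900 kr + 20,400 kr = 426,200 kr
  Less exemption 35,000 kr → base 391,200 kr
  391,200 kr × 13% = 50,856 kr

50,856 kr ≤ 66,912 kr, so no add-on is due.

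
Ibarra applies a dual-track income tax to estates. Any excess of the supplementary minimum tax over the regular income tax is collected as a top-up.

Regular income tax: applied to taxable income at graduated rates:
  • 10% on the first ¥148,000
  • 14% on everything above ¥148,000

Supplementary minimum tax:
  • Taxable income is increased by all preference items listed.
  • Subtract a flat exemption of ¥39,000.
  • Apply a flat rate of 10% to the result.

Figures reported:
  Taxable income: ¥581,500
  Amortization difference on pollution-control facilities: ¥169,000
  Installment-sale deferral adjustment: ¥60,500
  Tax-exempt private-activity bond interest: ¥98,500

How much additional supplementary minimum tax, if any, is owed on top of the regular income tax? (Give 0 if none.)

¥11,560

Regular income tax:
  ¥148,000 × 10% = ¥14,800
  ¥433,500 × 14% = ¥60,690
  → ¥75,490

Supplementary minimum tax:
  Adjusted income: ¥581,500 + ¥169,000 + ¥60,500 + ¥98,500 = ¥909,500
  Less exemption ¥39,000 → base ¥870,500
  ¥870,500 × 10% = ¥87,050

Excess of supplementary minimum tax over regular income tax: ¥87,050 − ¥75,490 = ¥11,560.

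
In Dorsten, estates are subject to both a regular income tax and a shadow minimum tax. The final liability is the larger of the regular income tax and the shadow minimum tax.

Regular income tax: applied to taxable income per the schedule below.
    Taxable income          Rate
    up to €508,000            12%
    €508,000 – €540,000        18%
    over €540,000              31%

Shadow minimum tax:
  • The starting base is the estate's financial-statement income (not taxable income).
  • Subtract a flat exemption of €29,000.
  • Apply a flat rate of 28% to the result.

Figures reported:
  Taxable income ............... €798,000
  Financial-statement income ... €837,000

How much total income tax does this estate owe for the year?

Shadow minimum tax:
  Base (financial-statement income): €837,000
  Less exemption €29,000 → base €808,000
  €808,000 × 28% = €226,240

Regular income tax:
  €508,000 × 12% = €60,960
  €32,000 × 18% = €5,760
  €258,000 × 31% = €79,980
  → €146,700

€226,240 > €146,700, so the shadow minimum tax is the binding amount.

€226,240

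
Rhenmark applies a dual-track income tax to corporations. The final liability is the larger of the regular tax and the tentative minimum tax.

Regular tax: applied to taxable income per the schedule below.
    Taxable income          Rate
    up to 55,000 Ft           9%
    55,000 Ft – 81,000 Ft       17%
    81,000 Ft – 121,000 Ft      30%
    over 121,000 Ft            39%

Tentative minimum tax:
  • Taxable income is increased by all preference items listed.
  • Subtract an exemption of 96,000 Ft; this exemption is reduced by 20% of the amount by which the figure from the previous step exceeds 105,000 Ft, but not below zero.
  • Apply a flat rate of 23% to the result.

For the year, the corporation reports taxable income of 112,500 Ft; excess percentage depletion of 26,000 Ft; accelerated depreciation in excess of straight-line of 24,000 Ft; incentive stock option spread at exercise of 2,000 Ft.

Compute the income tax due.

Regular tax:
  55,000 Ft × 9% = 4,950 Ft
  26,000 Ft × 17% = 4,420 Ft
  31,500 Ft × 30% = 9,450 Ft
  → 18,820 Ft

Tentative minimum tax:
  Adjusted income: 112,500 Ft + 26,000 Ft + 24,000 Ft + 2,000 Ft = 164,500 Ft
  Exemption: 96,000 Ft − 20% × (164,500 Ft − 105,000 Ft) = 96,000 Ft − 11,900 Ft = 84,100 Ft
  Base: 164,500 Ft − 84,100 Ft = 80,400 Ft
  80,400 Ft × 23% = 18,492 Ft

18,820 Ft > 18,492 Ft, so the regular tax governs.

18,820 Ft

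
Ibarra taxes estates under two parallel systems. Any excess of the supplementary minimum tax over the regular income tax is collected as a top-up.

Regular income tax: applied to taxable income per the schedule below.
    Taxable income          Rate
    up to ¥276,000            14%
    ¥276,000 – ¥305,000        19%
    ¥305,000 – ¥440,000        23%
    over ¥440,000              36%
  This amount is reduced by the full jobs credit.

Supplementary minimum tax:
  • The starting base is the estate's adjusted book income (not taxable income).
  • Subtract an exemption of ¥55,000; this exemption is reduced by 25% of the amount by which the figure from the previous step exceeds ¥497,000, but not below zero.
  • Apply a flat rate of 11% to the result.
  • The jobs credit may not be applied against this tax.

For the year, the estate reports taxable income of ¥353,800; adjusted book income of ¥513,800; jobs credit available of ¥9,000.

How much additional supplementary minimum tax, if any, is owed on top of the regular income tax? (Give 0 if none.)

¥4,556

Supplementary minimum tax:
  Base (adjusted book income): ¥513,800
  Exemption: ¥55,000 − 25% × (¥513,800 − ¥497,000) = ¥55,000 − ¥4,200 = ¥50,800
  Base: ¥513,800 − ¥50,800 = ¥463,000
  ¥463,000 × 11% = ¥50,930

Regular income tax:
  ¥276,000 × 14% = ¥38,640
  ¥29,000 × 19% = ¥5,510
  ¥48,800 × 23% = ¥11,224
  → ¥55,374
  Less jobs credit ¥9,000 → ¥46,374

Excess of supplementary minimum tax over regular income tax: ¥50,930 − ¥46,374 = ¥4,556.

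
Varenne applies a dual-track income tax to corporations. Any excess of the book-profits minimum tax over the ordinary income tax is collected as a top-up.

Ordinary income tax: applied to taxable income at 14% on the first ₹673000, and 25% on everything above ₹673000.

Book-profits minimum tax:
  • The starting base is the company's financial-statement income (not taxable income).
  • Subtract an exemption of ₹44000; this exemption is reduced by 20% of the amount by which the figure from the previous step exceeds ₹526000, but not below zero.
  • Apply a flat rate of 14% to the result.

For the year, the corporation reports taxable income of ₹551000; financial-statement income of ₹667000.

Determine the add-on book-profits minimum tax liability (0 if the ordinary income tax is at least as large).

Ordinary income tax:
  ₹551000 × 14% = ₹77140

Book-profits minimum tax:
  Base (financial-statement income): ₹667000
  Exemption: ₹44000 − 20% × (₹667000 − ₹526000) = ₹44000 − ₹28200 = ₹15800
  Base: ₹667000 − ₹15800 = ₹651200
  ₹651200 × 14% = ₹91168

Excess of book-profits minimum tax over ordinary income tax: ₹91168 − ₹77140 = ₹14028.

₹14028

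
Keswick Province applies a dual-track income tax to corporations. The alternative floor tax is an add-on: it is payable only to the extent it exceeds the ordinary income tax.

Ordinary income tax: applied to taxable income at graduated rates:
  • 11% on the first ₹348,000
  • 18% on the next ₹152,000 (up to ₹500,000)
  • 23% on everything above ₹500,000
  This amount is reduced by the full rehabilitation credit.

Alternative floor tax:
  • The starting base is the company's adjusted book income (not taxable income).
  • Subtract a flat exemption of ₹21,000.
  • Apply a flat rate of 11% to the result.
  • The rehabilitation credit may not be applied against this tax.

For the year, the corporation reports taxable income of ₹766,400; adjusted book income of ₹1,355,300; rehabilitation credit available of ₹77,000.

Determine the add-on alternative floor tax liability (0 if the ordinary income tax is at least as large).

₹96,861

Alternative floor tax:
  Base (adjusted book income): ₹1,355,300
  Less exemption ₹21,000 → base ₹1,334,300
  ₹1,334,300 × 11% = ₹146,773

Ordinary income tax:
  ₹348,000 × 11% = ₹38,280
  ₹152,000 × 18% = ₹27,360
  ₹266,400 × 23% = ₹61,272
  → ₹126,912
  Less rehabilitation credit ₹77,000 → ₹49,912

Excess of alternative floor tax over ordinary income tax: ₹146,773 − ₹49,912 = ₹96,861.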